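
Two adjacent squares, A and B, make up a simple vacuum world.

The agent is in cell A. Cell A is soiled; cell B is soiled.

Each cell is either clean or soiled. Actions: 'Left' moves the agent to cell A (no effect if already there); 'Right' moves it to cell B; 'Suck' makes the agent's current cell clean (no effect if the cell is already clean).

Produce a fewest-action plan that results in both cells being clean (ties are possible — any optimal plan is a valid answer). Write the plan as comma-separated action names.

Suck (#1): <A|clean|soiled>
Right (#2): <B|clean|soiled>
Suck (#3): <B|clean|clean>
min 3: Suck A + move + Suck B

Suck, Right, Suck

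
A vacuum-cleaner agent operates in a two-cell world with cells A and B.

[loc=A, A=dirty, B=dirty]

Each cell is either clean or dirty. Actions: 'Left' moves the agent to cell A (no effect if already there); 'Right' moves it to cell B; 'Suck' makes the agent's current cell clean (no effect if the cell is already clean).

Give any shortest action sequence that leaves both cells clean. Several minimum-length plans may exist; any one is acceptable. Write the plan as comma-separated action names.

Suck (#1): in A — A clean, B dirty
Right (#2): in B — A clean, B dirty
Suck (#3): in B — A clean, B clean
min 3: Suck A + move + Suck B

Suck, Right, Suck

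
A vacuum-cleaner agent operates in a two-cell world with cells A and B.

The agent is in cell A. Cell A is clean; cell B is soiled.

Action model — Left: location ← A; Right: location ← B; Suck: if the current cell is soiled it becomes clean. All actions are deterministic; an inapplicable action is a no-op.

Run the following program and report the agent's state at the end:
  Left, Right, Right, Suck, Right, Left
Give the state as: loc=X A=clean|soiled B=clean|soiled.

loc=A A=clean B=clean

1) do Left; now loc=A A=clean B=soiled
2) do Right; now loc=B A=clean B=soiled
3) do Right; now loc=B A=clean B=soiled
4) do Suck; now loc=B A=clean B=clean
5) do Right; now loc=B A=clean B=clean
6) do Left; now loc=A A=clean B=clean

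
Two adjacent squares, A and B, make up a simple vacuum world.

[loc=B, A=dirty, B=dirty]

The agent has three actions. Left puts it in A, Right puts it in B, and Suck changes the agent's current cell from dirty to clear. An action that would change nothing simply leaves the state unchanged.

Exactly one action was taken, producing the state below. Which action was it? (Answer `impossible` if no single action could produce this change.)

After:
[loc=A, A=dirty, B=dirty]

try  Left: <A|dirty|dirty>  ← match
try Right: <B|dirty|dirty>
try  Suck: <B|dirty|clear>

Left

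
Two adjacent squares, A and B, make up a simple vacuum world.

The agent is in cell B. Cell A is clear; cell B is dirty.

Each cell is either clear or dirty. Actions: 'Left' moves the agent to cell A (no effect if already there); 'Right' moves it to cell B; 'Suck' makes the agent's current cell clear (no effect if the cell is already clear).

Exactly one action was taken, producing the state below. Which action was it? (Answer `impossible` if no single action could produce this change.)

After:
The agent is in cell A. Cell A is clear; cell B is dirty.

try  Left: loc=A A=clear B=dirty  ← match
try Right: loc=B A=clear B=dirty
try  Suck: loc=B A=clear B=clear

Left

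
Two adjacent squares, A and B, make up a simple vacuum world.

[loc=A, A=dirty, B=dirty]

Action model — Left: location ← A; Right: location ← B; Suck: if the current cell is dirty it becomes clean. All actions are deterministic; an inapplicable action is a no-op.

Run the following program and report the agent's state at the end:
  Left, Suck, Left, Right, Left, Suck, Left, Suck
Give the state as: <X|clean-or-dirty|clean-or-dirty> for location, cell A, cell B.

<A|clean|dirty>

[1] after Left: <A|dirty|dirty>
[2] after Suck: <A|clean|dirty>
[3] after Left: <A|clean|dirty>
[4] after Right: <B|clean|dirty>
[5] after Left: <A|clean|dirty>
[6] after Suck: <A|clean|dirty>
[7] after Left: <A|clean|dirty>
[8] after Suck: <A|clean|dirty>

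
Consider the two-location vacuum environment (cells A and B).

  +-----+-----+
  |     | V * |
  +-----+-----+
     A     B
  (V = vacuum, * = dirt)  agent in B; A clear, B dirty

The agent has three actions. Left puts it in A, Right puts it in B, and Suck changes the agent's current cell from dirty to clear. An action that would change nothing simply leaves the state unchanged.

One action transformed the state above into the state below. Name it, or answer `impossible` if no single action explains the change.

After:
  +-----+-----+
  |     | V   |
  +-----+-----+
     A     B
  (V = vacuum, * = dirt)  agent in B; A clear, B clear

Suck

try  Left: loc=A A=clear B=dirty
try Right: loc=B A=clear B=dirty
try  Suck: loc=B A=clear B=clear  ← match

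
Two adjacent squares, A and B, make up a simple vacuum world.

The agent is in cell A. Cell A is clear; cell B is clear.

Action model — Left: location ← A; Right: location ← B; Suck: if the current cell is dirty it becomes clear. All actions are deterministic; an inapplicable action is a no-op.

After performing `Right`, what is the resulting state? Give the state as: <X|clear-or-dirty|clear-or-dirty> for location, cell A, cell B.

start: <A|clear|clear>
step 1/1 (Right): <B|clear|clear>

<B|clear|clear>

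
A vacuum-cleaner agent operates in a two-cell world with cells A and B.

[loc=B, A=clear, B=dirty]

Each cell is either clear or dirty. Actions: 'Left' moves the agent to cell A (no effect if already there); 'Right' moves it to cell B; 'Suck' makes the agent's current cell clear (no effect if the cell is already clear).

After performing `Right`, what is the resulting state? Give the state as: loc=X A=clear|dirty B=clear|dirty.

start: loc=B A=clear B=dirty
step 1/1 (Right): loc=B A=clear B=dirty

loc=B A=clear B=dirty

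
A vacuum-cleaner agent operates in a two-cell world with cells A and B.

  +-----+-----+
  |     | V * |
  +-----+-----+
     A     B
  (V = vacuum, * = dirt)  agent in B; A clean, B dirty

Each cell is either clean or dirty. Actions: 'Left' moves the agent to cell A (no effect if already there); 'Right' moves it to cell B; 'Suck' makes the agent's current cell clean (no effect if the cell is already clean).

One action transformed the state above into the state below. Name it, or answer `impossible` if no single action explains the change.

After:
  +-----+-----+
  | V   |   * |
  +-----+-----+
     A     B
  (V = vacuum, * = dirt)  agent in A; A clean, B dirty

Left

try  Left: <A|clean|dirty>  ← match
try Right: <B|clean|dirty>
try  Suck: <B|clean|clean>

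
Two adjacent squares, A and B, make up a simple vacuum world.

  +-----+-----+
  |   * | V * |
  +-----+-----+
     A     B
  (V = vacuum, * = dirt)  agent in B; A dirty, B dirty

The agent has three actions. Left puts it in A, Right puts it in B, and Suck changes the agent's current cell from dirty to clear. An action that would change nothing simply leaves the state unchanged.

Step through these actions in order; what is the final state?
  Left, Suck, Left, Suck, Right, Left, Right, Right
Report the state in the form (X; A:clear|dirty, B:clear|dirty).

Left (#1): (A; A:dirty, B:dirty)
Suck (#2): (A; A:clear, B:dirty)
Left (#3): (A; A:clear, B:dirty)
Suck (#4): (A; A:clear, B:dirty)
Right (#5): (B; A:clear, B:dirty)
Left (#6): (A; A:clear, B:dirty)
Right (#7): (B; A:clear, B:dirty)
Right (#8): (B; A:clear, B:dirty)

(B; A:clear, B:dirty)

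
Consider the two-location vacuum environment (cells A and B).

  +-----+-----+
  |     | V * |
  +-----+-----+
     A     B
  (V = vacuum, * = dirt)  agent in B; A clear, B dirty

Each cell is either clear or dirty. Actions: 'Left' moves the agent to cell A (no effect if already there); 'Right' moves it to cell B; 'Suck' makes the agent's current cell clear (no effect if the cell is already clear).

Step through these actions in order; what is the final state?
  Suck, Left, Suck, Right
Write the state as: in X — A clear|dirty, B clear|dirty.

1. Suck → in B — A clear, B clear
2. Left → in A — A clear, B clear
3. Suck → in A — A clear, B clear
4. Right → in B — A clear, B clear

in B — A clear, B clear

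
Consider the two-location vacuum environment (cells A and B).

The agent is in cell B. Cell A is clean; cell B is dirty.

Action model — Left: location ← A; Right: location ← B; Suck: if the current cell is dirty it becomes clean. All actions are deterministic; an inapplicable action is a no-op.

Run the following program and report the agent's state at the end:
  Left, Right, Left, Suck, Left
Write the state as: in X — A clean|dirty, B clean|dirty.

in A — A clean, B dirty

Left (#1): in A — A clean, B dirty
Right (#2): in B — A clean, B dirty
Left (#3): in A — A clean, B dirty
Suck (#4): in A — A clean, B dirty
Left (#5): in A — A clean, B dirty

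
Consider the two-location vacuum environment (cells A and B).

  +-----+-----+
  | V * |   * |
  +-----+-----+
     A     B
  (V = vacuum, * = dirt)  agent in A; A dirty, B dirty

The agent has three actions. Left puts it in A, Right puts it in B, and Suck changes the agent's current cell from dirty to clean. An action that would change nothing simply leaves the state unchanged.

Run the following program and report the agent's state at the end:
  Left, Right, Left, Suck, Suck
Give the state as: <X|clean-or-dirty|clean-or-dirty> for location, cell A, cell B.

<A|clean|dirty>

step 1/5 (Left): <A|dirty|dirty>
step 2/5 (Right): <B|dirty|dirty>
step 3/5 (Left): <A|dirty|dirty>
step 4/5 (Suck): <A|clean|dirty>
step 5/5 (Suck): <A|clean|dirty>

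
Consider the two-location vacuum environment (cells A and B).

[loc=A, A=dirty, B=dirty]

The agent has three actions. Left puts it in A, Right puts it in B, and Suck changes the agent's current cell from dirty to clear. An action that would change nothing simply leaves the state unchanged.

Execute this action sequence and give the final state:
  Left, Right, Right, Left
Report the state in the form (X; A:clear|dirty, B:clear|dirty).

(A; A:dirty, B:dirty)

t=1 Left ⇒ (A; A:dirty, B:dirty)
t=2 Right ⇒ (B; A:dirty, B:dirty)
t=3 Right ⇒ (B; A:dirty, B:dirty)
t=4 Left ⇒ (A; A:dirty, B:dirty)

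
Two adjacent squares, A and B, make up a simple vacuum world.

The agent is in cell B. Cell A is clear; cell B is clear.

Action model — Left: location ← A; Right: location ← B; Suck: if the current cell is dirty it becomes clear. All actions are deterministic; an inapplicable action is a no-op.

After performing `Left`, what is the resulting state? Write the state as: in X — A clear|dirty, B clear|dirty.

start: in B — A clear, B clear
1) do Left; now in A — A clear, B clear

in A — A clear, B clear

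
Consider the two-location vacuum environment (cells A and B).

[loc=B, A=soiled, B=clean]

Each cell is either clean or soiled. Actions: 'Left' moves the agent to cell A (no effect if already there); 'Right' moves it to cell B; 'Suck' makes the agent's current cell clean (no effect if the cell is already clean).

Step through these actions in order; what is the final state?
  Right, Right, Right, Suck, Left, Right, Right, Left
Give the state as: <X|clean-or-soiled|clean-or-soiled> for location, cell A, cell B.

t=1 Right ⇒ <B|soiled|clean>
t=2 Right ⇒ <B|soiled|clean>
t=3 Right ⇒ <B|soiled|clean>
t=4 Suck ⇒ <B|soiled|clean>
t=5 Left ⇒ <A|soiled|clean>
t=6 Right ⇒ <B|soiled|clean>
t=7 Right ⇒ <B|soiled|clean>
t=8 Left ⇒ <A|soiled|clean>

<A|soiled|clean>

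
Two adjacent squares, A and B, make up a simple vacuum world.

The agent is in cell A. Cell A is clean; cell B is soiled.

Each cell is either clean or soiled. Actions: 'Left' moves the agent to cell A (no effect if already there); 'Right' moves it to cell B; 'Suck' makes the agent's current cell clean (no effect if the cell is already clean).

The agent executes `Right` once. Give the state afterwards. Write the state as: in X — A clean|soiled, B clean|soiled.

start: in A — A clean, B soiled
step 1/1 (Right): in B — A clean, B soiled

in B — A clean, B soiled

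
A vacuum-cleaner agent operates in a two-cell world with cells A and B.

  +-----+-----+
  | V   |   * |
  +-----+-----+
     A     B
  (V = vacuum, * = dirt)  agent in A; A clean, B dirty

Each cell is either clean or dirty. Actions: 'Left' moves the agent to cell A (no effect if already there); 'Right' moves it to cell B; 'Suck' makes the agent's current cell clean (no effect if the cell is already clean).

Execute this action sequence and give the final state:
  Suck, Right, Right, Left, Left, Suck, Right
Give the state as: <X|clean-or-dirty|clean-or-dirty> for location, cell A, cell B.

<B|clean|dirty>

[1] after Suck: <A|clean|dirty>
[2] after Right: <B|clean|dirty>
[3] after Right: <B|clean|dirty>
[4] after Left: <A|clean|dirty>
[5] after Left: <A|clean|dirty>
[6] after Suck: <A|clean|dirty>
[7] after Right: <B|clean|dirty>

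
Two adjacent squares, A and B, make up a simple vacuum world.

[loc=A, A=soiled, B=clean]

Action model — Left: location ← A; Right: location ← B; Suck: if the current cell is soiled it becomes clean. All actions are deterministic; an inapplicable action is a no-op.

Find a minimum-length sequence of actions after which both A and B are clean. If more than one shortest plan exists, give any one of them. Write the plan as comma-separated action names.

Suck (#1): in A — A clean, B clean
min 1: A is soiled, one Suck

Suck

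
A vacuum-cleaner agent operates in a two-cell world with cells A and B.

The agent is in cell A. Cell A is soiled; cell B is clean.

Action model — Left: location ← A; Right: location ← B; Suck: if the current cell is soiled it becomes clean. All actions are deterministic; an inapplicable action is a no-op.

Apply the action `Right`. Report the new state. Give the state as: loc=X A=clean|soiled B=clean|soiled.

loc=B A=soiled B=clean

start: loc=A A=soiled B=clean
[1] after Right: loc=B A=soiled B=clean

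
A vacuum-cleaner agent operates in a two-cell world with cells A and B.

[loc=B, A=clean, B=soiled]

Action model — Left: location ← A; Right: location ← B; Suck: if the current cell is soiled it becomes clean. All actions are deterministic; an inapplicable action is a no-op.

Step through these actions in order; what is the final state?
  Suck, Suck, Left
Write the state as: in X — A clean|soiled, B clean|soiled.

in A — A clean, B clean

1. Suck → in B — A clean, B clean
2. Suck → in B — A clean, B clean
3. Left → in A — A clean, B clean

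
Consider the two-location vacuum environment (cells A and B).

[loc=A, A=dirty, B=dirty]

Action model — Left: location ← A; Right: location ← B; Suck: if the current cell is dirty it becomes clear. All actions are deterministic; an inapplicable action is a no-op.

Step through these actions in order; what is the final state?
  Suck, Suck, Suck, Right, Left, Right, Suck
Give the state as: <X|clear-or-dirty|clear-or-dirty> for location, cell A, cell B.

[1] after Suck: <A|clear|dirty>
[2] after Suck: <A|clear|dirty>
[3] after Suck: <A|clear|dirty>
[4] after Right: <B|clear|dirty>
[5] after Left: <A|clear|dirty>
[6] after Right: <B|clear|dirty>
[7] after Suck: <B|clear|clear>

<B|clear|clear>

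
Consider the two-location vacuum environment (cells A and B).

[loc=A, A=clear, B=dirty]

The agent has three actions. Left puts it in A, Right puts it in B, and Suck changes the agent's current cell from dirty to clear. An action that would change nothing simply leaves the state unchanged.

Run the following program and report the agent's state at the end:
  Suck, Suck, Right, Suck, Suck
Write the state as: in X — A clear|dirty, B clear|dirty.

in B — A clear, B clear

Suck (#1): in A — A clear, B dirty
Suck (#2): in A — A clear, B dirty
Right (#3): in B — A clear, B dirty
Suck (#4): in B — A clear, B clear
Suck (#5): in B — A clear, B clear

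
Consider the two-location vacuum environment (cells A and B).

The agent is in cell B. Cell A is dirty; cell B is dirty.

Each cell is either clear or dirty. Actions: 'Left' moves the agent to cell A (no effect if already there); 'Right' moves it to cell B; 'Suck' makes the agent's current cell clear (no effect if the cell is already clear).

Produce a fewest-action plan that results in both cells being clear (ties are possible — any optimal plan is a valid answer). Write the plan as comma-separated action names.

Suck, Left, Suck

step 1/3 (Suck): <B|dirty|clear>
step 2/3 (Left): <A|dirty|clear>
step 3/3 (Suck): <A|clear|clear>
min 3: Suck B + move + Suck A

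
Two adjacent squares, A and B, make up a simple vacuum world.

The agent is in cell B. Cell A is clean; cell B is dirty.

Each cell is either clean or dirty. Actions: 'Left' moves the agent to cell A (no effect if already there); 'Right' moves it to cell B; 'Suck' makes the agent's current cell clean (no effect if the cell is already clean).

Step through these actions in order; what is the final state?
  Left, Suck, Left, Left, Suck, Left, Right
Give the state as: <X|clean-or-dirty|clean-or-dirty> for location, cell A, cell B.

1) do Left; now <A|clean|dirty>
2) do Suck; now <A|clean|dirty>
3) do Left; now <A|clean|dirty>
4) do Left; now <A|clean|dirty>
5) do Suck; now <A|clean|dirty>
6) do Left; now <A|clean|dirty>
7) do Right; now <B|clean|dirty>

<B|clean|dirty>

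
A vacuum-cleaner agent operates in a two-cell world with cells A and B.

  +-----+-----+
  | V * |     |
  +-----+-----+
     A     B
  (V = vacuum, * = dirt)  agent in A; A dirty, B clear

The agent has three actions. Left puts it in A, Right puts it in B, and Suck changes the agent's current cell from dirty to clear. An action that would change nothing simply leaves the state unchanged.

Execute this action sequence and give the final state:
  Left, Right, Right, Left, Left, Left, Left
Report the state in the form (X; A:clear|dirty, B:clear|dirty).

(A; A:dirty, B:clear)

1) do Left; now (A; A:dirty, B:clear)
2) do Right; now (B; A:dirty, B:clear)
3) do Right; now (B; A:dirty, B:clear)
4) do Left; now (A; A:dirty, B:clear)
5) do Left; now (A; A:dirty, B:clear)
6) do Left; now (A; A:dirty, B:clear)
7) do Left; now (A; A:dirty, B:clear)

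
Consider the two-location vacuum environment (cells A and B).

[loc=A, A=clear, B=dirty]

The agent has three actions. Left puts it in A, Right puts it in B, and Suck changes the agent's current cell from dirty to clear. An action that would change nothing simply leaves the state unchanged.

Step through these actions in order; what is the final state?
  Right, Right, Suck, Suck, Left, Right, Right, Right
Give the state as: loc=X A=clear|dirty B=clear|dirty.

loc=B A=clear B=clear

t=1 Right ⇒ loc=B A=clear B=dirty
t=2 Right ⇒ loc=B A=clear B=dirty
t=3 Suck ⇒ loc=B A=clear B=clear
t=4 Suck ⇒ loc=B A=clear B=clear
t=5 Left ⇒ loc=A A=clear B=clear
t=6 Right ⇒ loc=B A=clear B=clear
t=7 Right ⇒ loc=B A=clear B=clear
t=8 Right ⇒ loc=B A=clear B=clear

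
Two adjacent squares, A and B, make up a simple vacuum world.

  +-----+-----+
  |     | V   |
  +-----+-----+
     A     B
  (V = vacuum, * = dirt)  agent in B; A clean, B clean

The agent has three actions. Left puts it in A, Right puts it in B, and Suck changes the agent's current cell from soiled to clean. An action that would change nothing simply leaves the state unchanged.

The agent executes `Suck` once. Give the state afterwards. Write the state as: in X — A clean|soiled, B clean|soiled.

in B — A clean, B clean

start: in B — A clean, B clean
Suck (#1): in B — A clean, B clean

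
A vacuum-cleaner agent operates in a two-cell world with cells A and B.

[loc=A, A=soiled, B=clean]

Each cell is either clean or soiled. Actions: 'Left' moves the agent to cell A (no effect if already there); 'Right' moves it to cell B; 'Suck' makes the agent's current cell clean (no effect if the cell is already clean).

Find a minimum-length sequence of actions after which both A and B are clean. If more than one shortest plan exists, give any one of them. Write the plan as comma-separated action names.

Suck

step 1/1 (Suck): (A; A:clean, B:clean)
min 1: A is soiled, one Suck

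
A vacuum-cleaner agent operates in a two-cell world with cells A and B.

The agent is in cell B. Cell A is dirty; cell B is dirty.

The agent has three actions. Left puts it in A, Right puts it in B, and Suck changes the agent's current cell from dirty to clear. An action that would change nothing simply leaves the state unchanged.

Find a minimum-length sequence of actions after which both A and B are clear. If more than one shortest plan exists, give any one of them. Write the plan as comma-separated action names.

Suck, Left, Suck

t=1 Suck ⇒ loc=B A=dirty B=clear
t=2 Left ⇒ loc=A A=dirty B=clear
t=3 Suck ⇒ loc=A A=clear B=clear
min 3: Suck B + move + Suck A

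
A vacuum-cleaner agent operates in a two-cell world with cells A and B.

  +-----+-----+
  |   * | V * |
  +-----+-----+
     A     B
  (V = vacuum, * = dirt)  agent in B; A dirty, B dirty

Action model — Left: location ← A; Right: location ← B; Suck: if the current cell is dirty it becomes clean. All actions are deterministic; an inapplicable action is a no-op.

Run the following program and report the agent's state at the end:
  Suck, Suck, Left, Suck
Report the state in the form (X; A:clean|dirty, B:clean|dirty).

(A; A:clean, B:clean)

[1] after Suck: (B; A:dirty, B:clean)
[2] after Suck: (B; A:dirty, B:clean)
[3] after Left: (A; A:dirty, B:clean)
[4] after Suck: (A; A:clean, B:clean)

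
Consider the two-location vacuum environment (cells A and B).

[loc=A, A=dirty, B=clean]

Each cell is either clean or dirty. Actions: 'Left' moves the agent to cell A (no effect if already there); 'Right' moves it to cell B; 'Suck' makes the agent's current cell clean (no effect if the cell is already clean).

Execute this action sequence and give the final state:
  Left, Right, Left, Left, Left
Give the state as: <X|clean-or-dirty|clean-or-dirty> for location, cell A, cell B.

<A|dirty|clean>

[1] after Left: <A|dirty|clean>
[2] after Right: <B|dirty|clean>
[3] after Left: <A|dirty|clean>
[4] after Left: <A|dirty|clean>
[5] after Left: <A|dirty|clean>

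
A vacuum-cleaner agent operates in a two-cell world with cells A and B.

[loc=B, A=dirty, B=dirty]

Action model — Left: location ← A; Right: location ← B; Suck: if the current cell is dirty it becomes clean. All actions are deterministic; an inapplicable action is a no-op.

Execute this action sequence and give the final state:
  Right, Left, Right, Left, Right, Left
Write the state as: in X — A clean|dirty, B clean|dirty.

t=1 Right ⇒ in B — A dirty, B dirty
t=2 Left ⇒ in A — A dirty, B dirty
t=3 Right ⇒ in B — A dirty, B dirty
t=4 Left ⇒ in A — A dirty, B dirty
t=5 Right ⇒ in B — A dirty, B dirty
t=6 Left ⇒ in A — A dirty, B dirty

in A — A dirty, B dirty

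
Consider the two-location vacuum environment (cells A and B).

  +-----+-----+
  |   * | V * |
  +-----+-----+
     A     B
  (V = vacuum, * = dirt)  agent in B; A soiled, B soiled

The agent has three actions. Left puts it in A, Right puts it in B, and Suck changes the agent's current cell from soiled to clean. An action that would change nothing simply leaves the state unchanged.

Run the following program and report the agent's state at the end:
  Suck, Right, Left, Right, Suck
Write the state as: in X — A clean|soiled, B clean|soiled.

in B — A soiled, B clean

[1] after Suck: in B — A soiled, B clean
[2] after Right: in B — A soiled, B clean
[3] after Left: in A — A soiled, B clean
[4] after Right: in B — A soiled, B clean
[5] after Suck: in B — A soiled, B clean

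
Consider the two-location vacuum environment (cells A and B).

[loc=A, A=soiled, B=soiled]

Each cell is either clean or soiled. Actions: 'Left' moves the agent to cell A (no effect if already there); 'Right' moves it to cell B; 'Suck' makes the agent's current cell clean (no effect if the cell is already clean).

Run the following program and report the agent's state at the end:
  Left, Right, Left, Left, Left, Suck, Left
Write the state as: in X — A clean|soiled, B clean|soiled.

in A — A clean, B soiled

[1] after Left: in A — A soiled, B soiled
[2] after Right: in B — A soiled, B soiled
[3] after Left: in A — A soiled, B soiled
[4] after Left: in A — A soiled, B soiled
[5] after Left: in A — A soiled, B soiled
[6] after Suck: in A — A clean, B soiled
[7] after Left: in A — A clean, B soiled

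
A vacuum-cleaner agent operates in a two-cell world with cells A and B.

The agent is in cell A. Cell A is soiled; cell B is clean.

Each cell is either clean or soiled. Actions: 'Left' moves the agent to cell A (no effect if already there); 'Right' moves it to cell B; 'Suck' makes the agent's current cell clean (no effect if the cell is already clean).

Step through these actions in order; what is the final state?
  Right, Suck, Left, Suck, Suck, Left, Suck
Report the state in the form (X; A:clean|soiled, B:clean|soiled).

(A; A:clean, B:clean)

[1] after Right: (B; A:soiled, B:clean)
[2] after Suck: (B; A:soiled, B:clean)
[3] after Left: (A; A:soiled, B:clean)
[4] after Suck: (A; A:clean, B:clean)
[5] after Suck: (A; A:clean, B:clean)
[6] after Left: (A; A:clean, B:clean)
[7] after Suck: (A; A:clean, B:clean)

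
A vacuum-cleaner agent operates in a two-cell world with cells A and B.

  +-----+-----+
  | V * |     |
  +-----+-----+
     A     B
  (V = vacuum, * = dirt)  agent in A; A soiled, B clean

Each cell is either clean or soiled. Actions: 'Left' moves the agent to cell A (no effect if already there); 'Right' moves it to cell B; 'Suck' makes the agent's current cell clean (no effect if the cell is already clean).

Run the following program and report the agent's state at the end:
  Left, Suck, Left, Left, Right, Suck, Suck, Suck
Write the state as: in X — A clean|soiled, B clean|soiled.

in B — A clean, B clean

Left (#1): in A — A soiled, B clean
Suck (#2): in A — A clean, B clean
Left (#3): in A — A clean, B clean
Left (#4): in A — A clean, B clean
Right (#5): in B — A clean, B clean
Suck (#6): in B — A clean, B clean
Suck (#7): in B — A clean, B clean
Suck (#8): in B — A clean, B clean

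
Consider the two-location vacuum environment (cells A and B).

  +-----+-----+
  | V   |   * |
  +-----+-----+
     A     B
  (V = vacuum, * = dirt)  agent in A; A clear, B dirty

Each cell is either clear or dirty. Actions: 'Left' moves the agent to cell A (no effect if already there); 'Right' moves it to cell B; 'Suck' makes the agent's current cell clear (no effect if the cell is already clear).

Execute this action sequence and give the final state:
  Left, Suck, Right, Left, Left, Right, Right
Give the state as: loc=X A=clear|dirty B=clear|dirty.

1. Left → loc=A A=clear B=dirty
2. Suck → loc=A A=clear B=dirty
3. Right → loc=B A=clear B=dirty
4. Left → loc=A A=clear B=dirty
5. Left → loc=A A=clear B=dirty
6. Right → loc=B A=clear B=dirty
7. Right → loc=B A=clear B=dirty

loc=B A=clear B=dirty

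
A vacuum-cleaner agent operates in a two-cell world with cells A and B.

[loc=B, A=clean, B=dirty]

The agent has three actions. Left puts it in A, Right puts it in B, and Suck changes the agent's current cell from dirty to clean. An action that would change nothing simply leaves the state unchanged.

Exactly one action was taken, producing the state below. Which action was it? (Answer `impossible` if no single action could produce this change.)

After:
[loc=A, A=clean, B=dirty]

try  Left: <A|clean|dirty>  ← match
try Right: <B|clean|dirty>
try  Suck: <B|clean|clean>

Left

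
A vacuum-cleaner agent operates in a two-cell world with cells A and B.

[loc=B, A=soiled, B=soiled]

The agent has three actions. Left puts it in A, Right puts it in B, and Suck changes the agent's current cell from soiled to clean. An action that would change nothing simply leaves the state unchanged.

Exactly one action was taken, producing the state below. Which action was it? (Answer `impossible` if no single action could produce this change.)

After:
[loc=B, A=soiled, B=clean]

Suck

try  Left: loc=A A=soiled B=soiled
try Right: loc=B A=soiled B=soiled
try  Suck: loc=B A=soiled B=clean  ← match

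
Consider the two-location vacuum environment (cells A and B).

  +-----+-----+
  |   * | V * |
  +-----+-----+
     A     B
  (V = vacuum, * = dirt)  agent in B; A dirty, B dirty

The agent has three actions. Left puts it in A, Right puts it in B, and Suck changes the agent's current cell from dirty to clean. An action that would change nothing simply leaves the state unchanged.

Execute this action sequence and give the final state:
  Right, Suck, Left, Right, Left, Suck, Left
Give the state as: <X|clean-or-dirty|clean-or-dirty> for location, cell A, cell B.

Right (#1): <B|dirty|dirty>
Suck (#2): <B|dirty|clean>
Left (#3): <A|dirty|clean>
Right (#4): <B|dirty|clean>
Left (#5): <A|dirty|clean>
Suck (#6): <A|clean|clean>
Left (#7): <A|clean|clean>

<A|clean|clean>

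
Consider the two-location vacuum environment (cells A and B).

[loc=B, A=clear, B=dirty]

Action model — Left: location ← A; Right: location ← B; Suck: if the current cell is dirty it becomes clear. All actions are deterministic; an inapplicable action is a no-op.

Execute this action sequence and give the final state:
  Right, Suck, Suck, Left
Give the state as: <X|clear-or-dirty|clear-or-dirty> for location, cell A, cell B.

1) do Right; now <B|clear|dirty>
2) do Suck; now <B|clear|clear>
3) do Suck; now <B|clear|clear>
4) do Left; now <A|clear|clear>

<A|clear|clear>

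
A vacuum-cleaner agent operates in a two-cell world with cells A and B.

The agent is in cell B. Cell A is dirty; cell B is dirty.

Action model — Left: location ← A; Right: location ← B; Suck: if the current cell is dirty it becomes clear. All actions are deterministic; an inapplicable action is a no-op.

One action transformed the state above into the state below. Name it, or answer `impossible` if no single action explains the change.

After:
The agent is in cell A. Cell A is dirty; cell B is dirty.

Left

try  Left: (A; A:dirty, B:dirty)  ← match
try Right: (B; A:dirty, B:dirty)
try  Suck: (B; A:dirty, B:clear)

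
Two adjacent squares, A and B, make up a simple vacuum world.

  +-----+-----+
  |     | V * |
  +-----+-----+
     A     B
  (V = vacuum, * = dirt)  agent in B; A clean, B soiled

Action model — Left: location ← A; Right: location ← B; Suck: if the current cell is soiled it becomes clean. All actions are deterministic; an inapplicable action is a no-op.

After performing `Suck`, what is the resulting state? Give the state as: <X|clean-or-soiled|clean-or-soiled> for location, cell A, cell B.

start: <B|clean|soiled>
t=1 Suck ⇒ <B|clean|clean>

<B|clean|clean>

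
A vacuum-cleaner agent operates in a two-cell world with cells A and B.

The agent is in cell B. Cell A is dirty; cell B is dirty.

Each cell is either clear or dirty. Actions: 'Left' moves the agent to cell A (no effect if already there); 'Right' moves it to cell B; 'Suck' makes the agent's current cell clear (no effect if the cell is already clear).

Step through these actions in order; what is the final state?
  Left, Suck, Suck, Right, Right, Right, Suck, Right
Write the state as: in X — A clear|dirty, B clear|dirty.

[1] after Left: in A — A dirty, B dirty
[2] after Suck: in A — A clear, B dirty
[3] after Suck: in A — A clear, B dirty
[4] after Right: in B — A clear, B dirty
[5] after Right: in B — A clear, B dirty
[6] after Right: in B — A clear, B dirty
[7] after Suck: in B — A clear, B clear
[8] after Right: in B — A clear, B clear

in B — A clear, B clear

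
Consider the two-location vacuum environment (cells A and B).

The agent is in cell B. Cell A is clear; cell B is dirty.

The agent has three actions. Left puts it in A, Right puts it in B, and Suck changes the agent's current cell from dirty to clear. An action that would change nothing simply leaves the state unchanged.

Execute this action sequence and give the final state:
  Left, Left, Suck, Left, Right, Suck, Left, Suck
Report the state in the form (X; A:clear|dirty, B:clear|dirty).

(A; A:clear, B:clear)

step 1/8 (Left): (A; A:clear, B:dirty)
step 2/8 (Left): (A; A:clear, B:dirty)
step 3/8 (Suck): (A; A:clear, B:dirty)
step 4/8 (Left): (A; A:clear, B:dirty)
step 5/8 (Right): (B; A:clear, B:dirty)
step 6/8 (Suck): (B; A:clear, B:clear)
step 7/8 (Left): (A; A:clear, B:clear)
step 8/8 (Suck): (A; A:clear, B:clear)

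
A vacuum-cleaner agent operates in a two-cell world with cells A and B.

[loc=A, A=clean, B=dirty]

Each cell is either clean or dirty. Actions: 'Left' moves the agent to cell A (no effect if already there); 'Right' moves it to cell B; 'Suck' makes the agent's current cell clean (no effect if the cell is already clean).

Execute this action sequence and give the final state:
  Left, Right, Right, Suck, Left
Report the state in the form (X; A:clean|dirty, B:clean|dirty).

(A; A:clean, B:clean)

t=1 Left ⇒ (A; A:clean, B:dirty)
t=2 Right ⇒ (B; A:clean, B:dirty)
t=3 Right ⇒ (B; A:clean, B:dirty)
t=4 Suck ⇒ (B; A:clean, B:clean)
t=5 Left ⇒ (A; A:clean, B:clean)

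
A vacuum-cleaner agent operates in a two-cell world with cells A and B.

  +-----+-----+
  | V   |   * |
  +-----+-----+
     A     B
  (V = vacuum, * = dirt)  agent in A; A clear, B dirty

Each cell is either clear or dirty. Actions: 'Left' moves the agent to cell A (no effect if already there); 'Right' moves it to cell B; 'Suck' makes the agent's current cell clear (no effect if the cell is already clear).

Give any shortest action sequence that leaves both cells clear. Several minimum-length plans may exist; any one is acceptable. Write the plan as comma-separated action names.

Right, Suck

t=1 Right ⇒ <B|clear|dirty>
t=2 Suck ⇒ <B|clear|clear>
min 2: go B then Suck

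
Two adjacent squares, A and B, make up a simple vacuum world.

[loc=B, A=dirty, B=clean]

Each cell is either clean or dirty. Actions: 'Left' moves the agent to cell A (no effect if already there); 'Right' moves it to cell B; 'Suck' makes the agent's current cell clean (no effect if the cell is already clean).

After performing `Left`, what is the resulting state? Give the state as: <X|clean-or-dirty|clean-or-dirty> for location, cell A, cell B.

start: <B|dirty|clean>
1. Left → <A|dirty|clean>

<A|dirty|clean>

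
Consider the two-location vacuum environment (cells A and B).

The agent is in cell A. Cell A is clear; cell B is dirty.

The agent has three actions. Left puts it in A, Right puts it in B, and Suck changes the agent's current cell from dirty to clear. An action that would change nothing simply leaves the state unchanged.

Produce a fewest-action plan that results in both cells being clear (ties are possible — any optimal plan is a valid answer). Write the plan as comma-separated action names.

t=1 Right ⇒ <B|clear|dirty>
t=2 Suck ⇒ <B|clear|clear>
min 2: go B then Suck

Right, Suck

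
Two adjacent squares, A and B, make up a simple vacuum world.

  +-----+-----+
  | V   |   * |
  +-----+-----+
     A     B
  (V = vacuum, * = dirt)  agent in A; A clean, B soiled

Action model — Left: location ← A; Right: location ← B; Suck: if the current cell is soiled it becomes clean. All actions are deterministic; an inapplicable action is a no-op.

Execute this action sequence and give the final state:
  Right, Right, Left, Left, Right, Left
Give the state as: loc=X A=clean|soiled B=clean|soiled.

loc=A A=clean B=soiled

Right (#1): loc=B A=clean B=soiled
Right (#2): loc=B A=clean B=soiled
Left (#3): loc=A A=clean B=soiled
Left (#4): loc=A A=clean B=soiled
Right (#5): loc=B A=clean B=soiled
Left (#6): loc=A A=clean B=soiled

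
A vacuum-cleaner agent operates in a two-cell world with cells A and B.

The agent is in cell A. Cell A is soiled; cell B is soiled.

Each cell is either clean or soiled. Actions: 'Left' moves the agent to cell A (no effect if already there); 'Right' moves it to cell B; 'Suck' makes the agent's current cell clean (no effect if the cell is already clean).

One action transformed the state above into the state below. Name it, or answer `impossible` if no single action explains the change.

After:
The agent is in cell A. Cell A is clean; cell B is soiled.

Suck

try  Left: (A; A:soiled, B:soiled)
try Right: (B; A:soiled, B:soiled)
try  Suck: (A; A:clean, B:soiled)  ← match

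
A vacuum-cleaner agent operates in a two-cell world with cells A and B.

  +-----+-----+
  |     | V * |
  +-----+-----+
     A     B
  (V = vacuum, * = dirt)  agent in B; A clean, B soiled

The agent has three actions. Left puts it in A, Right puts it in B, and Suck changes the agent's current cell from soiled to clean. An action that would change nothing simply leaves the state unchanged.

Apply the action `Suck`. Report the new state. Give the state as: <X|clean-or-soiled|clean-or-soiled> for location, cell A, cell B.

<B|clean|clean>

start: <B|clean|soiled>
Suck (#1): <B|clean|clean>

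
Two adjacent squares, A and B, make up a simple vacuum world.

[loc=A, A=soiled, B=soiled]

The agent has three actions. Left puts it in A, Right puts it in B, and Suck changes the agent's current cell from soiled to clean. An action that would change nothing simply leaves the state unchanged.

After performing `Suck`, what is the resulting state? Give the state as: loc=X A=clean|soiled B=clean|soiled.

loc=A A=clean B=soiled

start: loc=A A=soiled B=soiled
1) do Suck; now loc=A A=clean B=soiled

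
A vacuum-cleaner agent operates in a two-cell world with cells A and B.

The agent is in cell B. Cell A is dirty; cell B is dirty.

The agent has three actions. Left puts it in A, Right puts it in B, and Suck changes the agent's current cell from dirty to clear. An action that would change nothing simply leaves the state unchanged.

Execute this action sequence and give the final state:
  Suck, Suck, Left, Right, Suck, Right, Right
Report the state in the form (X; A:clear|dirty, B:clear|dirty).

t=1 Suck ⇒ (B; A:dirty, B:clear)
t=2 Suck ⇒ (B; A:dirty, B:clear)
t=3 Left ⇒ (A; A:dirty, B:clear)
t=4 Right ⇒ (B; A:dirty, B:clear)
t=5 Suck ⇒ (B; A:dirty, B:clear)
t=6 Right ⇒ (B; A:dirty, B:clear)
t=7 Right ⇒ (B; A:dirty, B:clear)

(B; A:dirty, B:clear)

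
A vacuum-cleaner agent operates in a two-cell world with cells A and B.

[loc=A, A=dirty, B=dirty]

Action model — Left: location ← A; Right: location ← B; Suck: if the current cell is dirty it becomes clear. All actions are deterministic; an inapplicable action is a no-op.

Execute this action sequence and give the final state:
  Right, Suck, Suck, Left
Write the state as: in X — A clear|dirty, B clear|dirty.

Right (#1): in B — A dirty, B dirty
Suck (#2): in B — A dirty, B clear
Suck (#3): in B — A dirty, B clear
Left (#4): in A — A dirty, B clear

in A — A dirty, B clear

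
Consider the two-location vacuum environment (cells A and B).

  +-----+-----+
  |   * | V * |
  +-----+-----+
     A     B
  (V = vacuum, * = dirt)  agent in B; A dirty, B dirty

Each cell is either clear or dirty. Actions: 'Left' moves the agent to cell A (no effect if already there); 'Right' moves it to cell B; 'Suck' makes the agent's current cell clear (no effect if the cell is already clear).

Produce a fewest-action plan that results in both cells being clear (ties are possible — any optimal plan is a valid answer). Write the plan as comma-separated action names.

1. Suck → <B|dirty|clear>
2. Left → <A|dirty|clear>
3. Suck → <A|clear|clear>
min 3: Suck B + move + Suck A

Suck, Left, Suck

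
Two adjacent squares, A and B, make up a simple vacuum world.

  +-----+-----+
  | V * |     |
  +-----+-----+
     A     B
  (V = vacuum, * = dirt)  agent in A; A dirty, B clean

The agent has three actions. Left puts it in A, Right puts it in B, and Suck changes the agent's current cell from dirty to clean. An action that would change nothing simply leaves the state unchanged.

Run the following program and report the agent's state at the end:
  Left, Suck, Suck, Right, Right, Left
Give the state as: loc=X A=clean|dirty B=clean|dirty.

loc=A A=clean B=clean

step 1/6 (Left): loc=A A=dirty B=clean
step 2/6 (Suck): loc=A A=clean B=clean
step 3/6 (Suck): loc=A A=clean B=clean
step 4/6 (Right): loc=B A=clean B=clean
step 5/6 (Right): loc=B A=clean B=clean
step 6/6 (Left): loc=A A=clean B=clean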